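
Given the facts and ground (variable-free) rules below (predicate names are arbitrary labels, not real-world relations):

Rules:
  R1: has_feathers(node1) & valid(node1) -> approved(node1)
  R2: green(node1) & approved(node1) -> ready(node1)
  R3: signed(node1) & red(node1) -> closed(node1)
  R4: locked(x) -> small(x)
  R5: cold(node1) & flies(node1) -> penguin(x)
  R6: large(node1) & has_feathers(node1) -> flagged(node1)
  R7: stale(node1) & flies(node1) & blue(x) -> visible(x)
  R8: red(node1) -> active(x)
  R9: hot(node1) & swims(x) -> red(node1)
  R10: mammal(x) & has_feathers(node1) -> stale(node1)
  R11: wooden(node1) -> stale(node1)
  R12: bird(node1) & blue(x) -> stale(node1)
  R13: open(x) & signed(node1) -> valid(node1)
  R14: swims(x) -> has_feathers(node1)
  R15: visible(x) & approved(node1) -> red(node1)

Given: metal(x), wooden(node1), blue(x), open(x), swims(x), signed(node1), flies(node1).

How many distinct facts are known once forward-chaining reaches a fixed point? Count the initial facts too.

15

Round 1: R11 [wooden(node1) -> stale(node1)]; R13 [open(x) & signed(node1) -> valid(node1)]; R14 [swims(x) -> has_feathers(node1)]. New: stale(node1), valid(node1), has_feathers(node1).
Round 2: R1 [has_feathers(node1) & valid(node1) -> approved(node1)]; R7 [stale(node1) & flies(node1) & blue(x) -> visible(x)]. New: approved(node1), visible(x).
Round 3: R15 [visible(x) & approved(node1) -> red(node1)]. New: red(node1).
Round 4: R3 [signed(node1) & red(node1) -> closed(node1)]; R8 [red(node1) -> active(x)]. New: closed(node1), active(x).
Closure: {active(x), approved(node1), blue(x), closed(node1), flies(node1), has_feathers(node1), metal(x), open(x), red(node1), signed(node1), stale(node1), swims(x), valid(node1), visible(x), wooden(node1)} — 15 facts.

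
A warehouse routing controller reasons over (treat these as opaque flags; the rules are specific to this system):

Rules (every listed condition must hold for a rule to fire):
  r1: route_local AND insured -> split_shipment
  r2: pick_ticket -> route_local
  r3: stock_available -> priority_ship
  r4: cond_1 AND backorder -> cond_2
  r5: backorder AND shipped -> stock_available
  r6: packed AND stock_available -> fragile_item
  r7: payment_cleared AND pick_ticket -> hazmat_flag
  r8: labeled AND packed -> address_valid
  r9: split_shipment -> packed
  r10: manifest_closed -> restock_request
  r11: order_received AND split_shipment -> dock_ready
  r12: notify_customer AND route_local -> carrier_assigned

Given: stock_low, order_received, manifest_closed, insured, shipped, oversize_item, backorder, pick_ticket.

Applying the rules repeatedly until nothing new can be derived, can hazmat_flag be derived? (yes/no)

no

Round 1 — r2, r5, r10, derive route_local, stock_available, restock_request.
Round 2 — r1, r3, derive split_shipment, priority_ship.
Round 3 — r9, r11, derive packed, dock_ready.
Round 4 — r6, derive fragile_item.
Fixed point reached. hazmat_flag is concluded only by r7; r7 needs payment_cleared (never derived).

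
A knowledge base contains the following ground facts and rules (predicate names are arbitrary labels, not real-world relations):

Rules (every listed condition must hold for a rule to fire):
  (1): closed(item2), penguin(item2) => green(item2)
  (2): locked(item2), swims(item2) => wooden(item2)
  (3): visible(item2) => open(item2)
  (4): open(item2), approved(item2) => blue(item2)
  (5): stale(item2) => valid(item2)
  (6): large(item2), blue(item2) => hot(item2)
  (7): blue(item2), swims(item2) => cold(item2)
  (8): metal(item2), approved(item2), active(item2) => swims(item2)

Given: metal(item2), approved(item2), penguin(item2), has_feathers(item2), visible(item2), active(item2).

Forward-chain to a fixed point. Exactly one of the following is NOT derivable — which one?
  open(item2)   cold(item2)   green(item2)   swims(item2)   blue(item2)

Round 1: (3) [visible(item2) => open(item2)]; (8) [metal(item2), approved(item2), active(item2) => swims(item2)]. New: open(item2), swims(item2).
Round 2: (4) [open(item2), approved(item2) => blue(item2)]. New: blue(item2).
Round 3: (7) [blue(item2), swims(item2) => cold(item2)]. New: cold(item2).
Derived: blue(item2) (round 2), open(item2) (round 1), swims(item2) (round 1), cold(item2) (round 3). green(item2) never appears in any round.

green(item2)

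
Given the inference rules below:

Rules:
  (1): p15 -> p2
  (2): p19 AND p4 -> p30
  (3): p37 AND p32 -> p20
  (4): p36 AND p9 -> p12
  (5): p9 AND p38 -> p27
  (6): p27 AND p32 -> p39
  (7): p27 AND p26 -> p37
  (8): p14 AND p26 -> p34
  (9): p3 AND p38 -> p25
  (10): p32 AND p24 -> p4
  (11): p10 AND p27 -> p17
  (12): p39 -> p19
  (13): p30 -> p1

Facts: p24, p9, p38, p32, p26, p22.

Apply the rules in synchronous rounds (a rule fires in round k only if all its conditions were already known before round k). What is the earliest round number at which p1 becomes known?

5

Round 1 — (5), (10), derive p27, p4.
Round 2 — (6), (7), derive p39, p37.
Round 3 — (3), (12), derive p20, p19.
Round 4 — (2), derive p30.
Round 5 — (13), derive p1.
p1 first appears in round 5.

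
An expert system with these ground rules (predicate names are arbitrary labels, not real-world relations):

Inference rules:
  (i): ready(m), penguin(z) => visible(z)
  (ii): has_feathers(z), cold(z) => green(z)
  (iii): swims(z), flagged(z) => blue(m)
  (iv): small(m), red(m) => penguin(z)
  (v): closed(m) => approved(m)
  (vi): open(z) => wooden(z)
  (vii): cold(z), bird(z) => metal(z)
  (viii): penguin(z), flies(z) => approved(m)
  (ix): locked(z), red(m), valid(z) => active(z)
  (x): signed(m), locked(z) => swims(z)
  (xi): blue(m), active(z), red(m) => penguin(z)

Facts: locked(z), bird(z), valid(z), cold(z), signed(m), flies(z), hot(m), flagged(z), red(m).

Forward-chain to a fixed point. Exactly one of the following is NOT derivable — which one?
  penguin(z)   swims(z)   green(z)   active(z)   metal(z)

Round 1: (vii) [cold(z), bird(z) => metal(z)]; (ix) [locked(z), red(m), valid(z) => active(z)]; (x) [signed(m), locked(z) => swims(z)]. New: metal(z), active(z), swims(z).
Round 2: (iii) [swims(z), flagged(z) => blue(m)]. New: blue(m).
Round 3: (xi) [blue(m), active(z), red(m) => penguin(z)]. New: penguin(z).
Round 4: (viii) [penguin(z), flies(z) => approved(m)]. New: approved(m).
Derived: swims(z) (round 1), metal(z) (round 1), penguin(z) (round 3), active(z) (round 1). green(z) never appears in any round.

green(z)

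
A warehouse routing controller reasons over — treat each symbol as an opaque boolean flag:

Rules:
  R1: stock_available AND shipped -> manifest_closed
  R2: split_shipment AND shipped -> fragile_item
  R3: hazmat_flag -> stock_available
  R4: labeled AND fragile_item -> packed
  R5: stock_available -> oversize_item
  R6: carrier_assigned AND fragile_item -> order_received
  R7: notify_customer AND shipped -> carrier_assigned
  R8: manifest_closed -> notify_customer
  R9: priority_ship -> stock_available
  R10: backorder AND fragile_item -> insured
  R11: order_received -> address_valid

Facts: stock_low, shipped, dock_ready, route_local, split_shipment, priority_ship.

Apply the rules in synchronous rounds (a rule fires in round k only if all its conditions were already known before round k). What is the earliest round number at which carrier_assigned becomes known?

Round 1 fires R2, R9, giving fragile_item, stock_available.
Round 2 fires R1, R5, giving manifest_closed, oversize_item.
Round 3 fires R8, giving notify_customer.
Round 4 fires R7, giving carrier_assigned.
carrier_assigned first appears in round 4.

4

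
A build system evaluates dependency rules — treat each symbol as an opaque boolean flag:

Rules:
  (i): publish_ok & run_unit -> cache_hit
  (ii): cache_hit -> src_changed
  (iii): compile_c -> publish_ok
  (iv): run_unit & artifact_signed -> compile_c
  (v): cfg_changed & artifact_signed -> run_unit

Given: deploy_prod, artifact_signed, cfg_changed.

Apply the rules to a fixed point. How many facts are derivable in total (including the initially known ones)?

8

[1] (v) [cfg_changed & artifact_signed -> run_unit]. ⇒ new: run_unit.
[2] (iv) [run_unit & artifact_signed -> compile_c]. ⇒ new: compile_c.
[3] (iii) [compile_c -> publish_ok]. ⇒ new: publish_ok.
[4] (i) [publish_ok & run_unit -> cache_hit]. ⇒ new: cache_hit.
[5] (ii) [cache_hit -> src_changed]. ⇒ new: src_changed.
Closure: {artifact_signed, cache_hit, cfg_changed, compile_c, deploy_prod, publish_ok, run_unit, src_changed} — 8 facts.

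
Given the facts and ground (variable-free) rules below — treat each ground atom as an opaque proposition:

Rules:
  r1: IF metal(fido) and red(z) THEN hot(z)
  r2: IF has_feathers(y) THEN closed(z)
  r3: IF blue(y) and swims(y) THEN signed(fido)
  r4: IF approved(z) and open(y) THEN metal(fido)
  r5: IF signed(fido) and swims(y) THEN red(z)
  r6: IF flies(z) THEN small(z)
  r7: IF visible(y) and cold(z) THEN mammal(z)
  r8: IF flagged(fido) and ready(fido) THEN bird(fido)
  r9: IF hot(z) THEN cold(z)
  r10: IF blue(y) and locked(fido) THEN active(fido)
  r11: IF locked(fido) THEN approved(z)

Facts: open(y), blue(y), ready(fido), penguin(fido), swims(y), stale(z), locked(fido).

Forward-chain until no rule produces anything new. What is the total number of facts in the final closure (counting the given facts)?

Round 1: r3 [IF blue(y) and swims(y) THEN signed(fido)]; r10 [IF blue(y) and locked(fido) THEN active(fido)]; r11 [IF locked(fido) THEN approved(z)]. Adds signed(fido), active(fido), approved(z).
Round 2: r4 [IF approved(z) and open(y) THEN metal(fido)]; r5 [IF signed(fido) and swims(y) THEN red(z)]. Adds metal(fido), red(z).
Round 3: r1 [IF metal(fido) and red(z) THEN hot(z)]. Adds hot(z).
Round 4: r9 [IF hot(z) THEN cold(z)]. Adds cold(z).
Closure: {active(fido), approved(z), blue(y), cold(z), hot(z), locked(fido), metal(fido), open(y), penguin(fido), ready(fido), red(z), signed(fido), stale(z), swims(y)} — 14 facts.

14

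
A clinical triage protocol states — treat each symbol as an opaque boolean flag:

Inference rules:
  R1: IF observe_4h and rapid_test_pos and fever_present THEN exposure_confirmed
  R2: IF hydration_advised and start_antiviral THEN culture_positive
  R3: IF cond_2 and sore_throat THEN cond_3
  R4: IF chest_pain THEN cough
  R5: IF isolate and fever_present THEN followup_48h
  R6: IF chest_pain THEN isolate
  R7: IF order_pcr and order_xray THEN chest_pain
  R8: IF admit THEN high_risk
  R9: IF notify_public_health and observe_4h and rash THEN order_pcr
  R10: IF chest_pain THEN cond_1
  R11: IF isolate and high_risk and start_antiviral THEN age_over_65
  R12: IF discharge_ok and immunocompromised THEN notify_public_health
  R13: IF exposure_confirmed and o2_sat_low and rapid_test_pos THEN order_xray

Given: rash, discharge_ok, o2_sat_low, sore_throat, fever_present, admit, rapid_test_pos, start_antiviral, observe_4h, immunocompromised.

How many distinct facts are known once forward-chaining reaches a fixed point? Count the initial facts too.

Round 1: R1 [IF observe_4h and rapid_test_pos and fever_present THEN exposure_confirmed]; R8 [IF admit THEN high_risk]; R12 [IF discharge_ok and immunocompromised THEN notify_public_health]. Adds exposure_confirmed, high_risk, notify_public_health.
Round 2: R9 [IF notify_public_health and observe_4h and rash THEN order_pcr]; R13 [IF exposure_confirmed and o2_sat_low and rapid_test_pos THEN order_xray]. Adds order_pcr, order_xray.
Round 3: R7 [IF order_pcr and order_xray THEN chest_pain]. Adds chest_pain.
Round 4: R4 [IF chest_pain THEN cough]; R6 [IF chest_pain THEN isolate]; R10 [IF chest_pain THEN cond_1]. Adds cough, isolate, cond_1.
Round 5: R5 [IF isolate and fever_present THEN followup_48h]; R11 [IF isolate and high_risk and start_antiviral THEN age_over_65]. Adds followup_48h, age_over_65.
Closure: {admit, age_over_65, chest_pain, cond_1, cough, discharge_ok, exposure_confirmed, fever_present, followup_48h, high_risk, immunocompromised, isolate, notify_public_health, o2_sat_low, observe_4h, order_pcr, order_xray, rapid_test_pos, rash, sore_throat, start_antiviral} — 21 facts.

21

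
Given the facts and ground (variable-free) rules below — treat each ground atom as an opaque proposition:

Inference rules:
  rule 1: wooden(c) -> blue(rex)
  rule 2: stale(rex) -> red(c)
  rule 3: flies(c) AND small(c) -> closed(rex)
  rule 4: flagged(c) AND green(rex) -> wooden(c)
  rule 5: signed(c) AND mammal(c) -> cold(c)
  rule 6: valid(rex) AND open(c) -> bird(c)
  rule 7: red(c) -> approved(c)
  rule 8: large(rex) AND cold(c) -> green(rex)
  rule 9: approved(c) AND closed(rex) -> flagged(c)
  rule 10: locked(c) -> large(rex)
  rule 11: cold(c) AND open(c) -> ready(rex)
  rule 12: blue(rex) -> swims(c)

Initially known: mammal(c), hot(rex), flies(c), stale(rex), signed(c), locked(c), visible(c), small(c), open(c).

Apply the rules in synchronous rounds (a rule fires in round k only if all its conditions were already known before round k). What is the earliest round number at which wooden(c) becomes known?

4

Round 1: rule 2 [stale(rex) -> red(c)]; rule 3 [flies(c) AND small(c) -> closed(rex)]; rule 5 [signed(c) AND mammal(c) -> cold(c)]; rule 10 [locked(c) -> large(rex)]. Adds red(c), closed(rex), cold(c), large(rex).
Round 2: rule 7 [red(c) -> approved(c)]; rule 8 [large(rex) AND cold(c) -> green(rex)]; rule 11 [cold(c) AND open(c) -> ready(rex)]. Adds approved(c), green(rex), ready(rex).
Round 3: rule 9 [approved(c) AND closed(rex) -> flagged(c)]. Adds flagged(c).
Round 4: rule 4 [flagged(c) AND green(rex) -> wooden(c)]. Adds wooden(c).
wooden(c) first appears in round 4.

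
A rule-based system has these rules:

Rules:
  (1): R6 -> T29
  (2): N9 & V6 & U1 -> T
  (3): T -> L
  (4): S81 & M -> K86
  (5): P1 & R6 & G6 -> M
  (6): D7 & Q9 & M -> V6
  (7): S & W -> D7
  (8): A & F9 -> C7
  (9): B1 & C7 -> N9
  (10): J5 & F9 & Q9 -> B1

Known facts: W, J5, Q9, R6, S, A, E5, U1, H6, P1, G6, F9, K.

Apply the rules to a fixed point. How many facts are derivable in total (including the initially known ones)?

Round 1: (1) [R6 -> T29]; (5) [P1 & R6 & G6 -> M]; (7) [S & W -> D7]; (8) [A & F9 -> C7]; (10) [J5 & F9 & Q9 -> B1]. New: T29, M, D7, C7, B1.
Round 2: (6) [D7 & Q9 & M -> V6]; (9) [B1 & C7 -> N9]. New: V6, N9.
Round 3: (2) [N9 & V6 & U1 -> T]. New: T.
Round 4: (3) [T -> L]. New: L.
Closure: {A, B1, C7, D7, E5, F9, G6, H6, J5, K, L, M, N9, P1, Q9, R6, S, T, T29, U1, V6, W} — 22 facts.

22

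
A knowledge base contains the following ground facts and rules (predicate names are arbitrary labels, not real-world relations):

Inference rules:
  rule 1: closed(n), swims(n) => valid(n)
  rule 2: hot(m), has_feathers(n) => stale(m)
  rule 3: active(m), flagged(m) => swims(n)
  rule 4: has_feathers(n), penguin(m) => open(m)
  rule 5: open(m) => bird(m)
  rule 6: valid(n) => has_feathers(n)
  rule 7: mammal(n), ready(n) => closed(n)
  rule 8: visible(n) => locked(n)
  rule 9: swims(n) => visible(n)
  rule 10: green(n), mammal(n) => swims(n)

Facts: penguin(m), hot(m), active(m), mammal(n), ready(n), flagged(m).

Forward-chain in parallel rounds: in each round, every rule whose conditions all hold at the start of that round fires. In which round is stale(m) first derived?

4

Round 1: rule 3 [active(m), flagged(m) => swims(n)]; rule 7 [mammal(n), ready(n) => closed(n)]. Adds swims(n), closed(n).
Round 2: rule 1 [closed(n), swims(n) => valid(n)]; rule 9 [swims(n) => visible(n)]. Adds valid(n), visible(n).
Round 3: rule 6 [valid(n) => has_feathers(n)]; rule 8 [visible(n) => locked(n)]. Adds has_feathers(n), locked(n).
Round 4: rule 2 [hot(m), has_feathers(n) => stale(m)]; rule 4 [has_feathers(n), penguin(m) => open(m)]. Adds stale(m), open(m).
stale(m) first appears in round 4.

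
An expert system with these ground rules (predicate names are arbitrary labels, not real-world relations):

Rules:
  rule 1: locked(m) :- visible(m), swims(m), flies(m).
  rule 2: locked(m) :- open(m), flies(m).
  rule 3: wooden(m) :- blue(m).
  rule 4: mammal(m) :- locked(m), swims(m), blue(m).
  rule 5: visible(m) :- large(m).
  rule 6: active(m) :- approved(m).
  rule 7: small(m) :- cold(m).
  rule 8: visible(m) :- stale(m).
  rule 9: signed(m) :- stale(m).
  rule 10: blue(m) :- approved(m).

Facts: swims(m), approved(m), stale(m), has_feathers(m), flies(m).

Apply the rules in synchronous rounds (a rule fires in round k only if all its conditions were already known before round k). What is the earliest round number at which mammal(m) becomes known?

Round 1: rule 6 [active(m) :- approved(m).]; rule 8 [visible(m) :- stale(m).]; rule 9 [signed(m) :- stale(m).]; rule 10 [blue(m) :- approved(m).]. New: active(m), visible(m), signed(m), blue(m).
Round 2: rule 1 [locked(m) :- visible(m), swims(m), flies(m).]; rule 3 [wooden(m) :- blue(m).]. New: locked(m), wooden(m).
Round 3: rule 4 [mammal(m) :- locked(m), swims(m), blue(m).]. New: mammal(m).
mammal(m) first appears in round 3.

3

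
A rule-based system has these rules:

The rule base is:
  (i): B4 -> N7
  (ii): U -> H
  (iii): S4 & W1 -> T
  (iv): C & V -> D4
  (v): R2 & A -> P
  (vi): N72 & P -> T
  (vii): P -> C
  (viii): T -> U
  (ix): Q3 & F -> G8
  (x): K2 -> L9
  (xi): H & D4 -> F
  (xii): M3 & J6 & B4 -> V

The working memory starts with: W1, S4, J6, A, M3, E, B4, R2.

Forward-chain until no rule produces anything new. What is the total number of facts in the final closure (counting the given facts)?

17

Round 1: (i) [B4 -> N7]; (iii) [S4 & W1 -> T]; (v) [R2 & A -> P]; (xii) [M3 & J6 & B4 -> V]. New: N7, T, P, V.
Round 2: (vii) [P -> C]; (viii) [T -> U]. New: C, U.
Round 3: (ii) [U -> H]; (iv) [C & V -> D4]. New: H, D4.
Round 4: (xi) [H & D4 -> F]. New: F.
Closure: {A, B4, C, D4, E, F, H, J6, M3, N7, P, R2, S4, T, U, V, W1} — 17 facts.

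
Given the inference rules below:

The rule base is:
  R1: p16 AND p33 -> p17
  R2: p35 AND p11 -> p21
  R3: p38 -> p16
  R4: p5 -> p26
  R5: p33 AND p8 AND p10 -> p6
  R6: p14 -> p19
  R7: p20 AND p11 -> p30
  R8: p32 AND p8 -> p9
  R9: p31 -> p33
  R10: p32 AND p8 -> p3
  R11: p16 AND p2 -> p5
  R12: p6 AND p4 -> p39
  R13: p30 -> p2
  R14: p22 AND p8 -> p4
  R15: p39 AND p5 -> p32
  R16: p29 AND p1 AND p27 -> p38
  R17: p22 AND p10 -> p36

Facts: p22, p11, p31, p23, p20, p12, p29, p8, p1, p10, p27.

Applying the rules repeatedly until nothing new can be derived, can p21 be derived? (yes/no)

no

Round 1 — R7, R9, R14, R16, R17, derive p30, p33, p4, p38, p36.
Round 2 — R3, R5, R13, derive p16, p6, p2.
Round 3 — R1, R11, R12, derive p17, p5, p39.
Round 4 — R4, R15, derive p26, p32.
Round 5 — R8, R10, derive p9, p3.
Fixed point reached. p21 is concluded only by R2; R2 needs p35 (never derived).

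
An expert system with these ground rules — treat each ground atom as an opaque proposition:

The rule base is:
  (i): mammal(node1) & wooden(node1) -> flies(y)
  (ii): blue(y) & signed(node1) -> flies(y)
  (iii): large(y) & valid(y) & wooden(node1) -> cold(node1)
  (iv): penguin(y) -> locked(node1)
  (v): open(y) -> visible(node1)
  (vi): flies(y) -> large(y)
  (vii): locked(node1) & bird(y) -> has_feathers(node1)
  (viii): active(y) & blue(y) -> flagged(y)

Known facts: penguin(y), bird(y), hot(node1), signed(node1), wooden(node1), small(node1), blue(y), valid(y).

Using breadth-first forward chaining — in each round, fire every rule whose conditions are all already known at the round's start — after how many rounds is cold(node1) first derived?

3

[1] (ii) [blue(y) & signed(node1) -> flies(y)]; (iv) [penguin(y) -> locked(node1)]. ⇒ new: flies(y), locked(node1).
[2] (vi) [flies(y) -> large(y)]; (vii) [locked(node1) & bird(y) -> has_feathers(node1)]. ⇒ new: large(y), has_feathers(node1).
[3] (iii) [large(y) & valid(y) & wooden(node1) -> cold(node1)]. ⇒ new: cold(node1).
cold(node1) first appears in round 3.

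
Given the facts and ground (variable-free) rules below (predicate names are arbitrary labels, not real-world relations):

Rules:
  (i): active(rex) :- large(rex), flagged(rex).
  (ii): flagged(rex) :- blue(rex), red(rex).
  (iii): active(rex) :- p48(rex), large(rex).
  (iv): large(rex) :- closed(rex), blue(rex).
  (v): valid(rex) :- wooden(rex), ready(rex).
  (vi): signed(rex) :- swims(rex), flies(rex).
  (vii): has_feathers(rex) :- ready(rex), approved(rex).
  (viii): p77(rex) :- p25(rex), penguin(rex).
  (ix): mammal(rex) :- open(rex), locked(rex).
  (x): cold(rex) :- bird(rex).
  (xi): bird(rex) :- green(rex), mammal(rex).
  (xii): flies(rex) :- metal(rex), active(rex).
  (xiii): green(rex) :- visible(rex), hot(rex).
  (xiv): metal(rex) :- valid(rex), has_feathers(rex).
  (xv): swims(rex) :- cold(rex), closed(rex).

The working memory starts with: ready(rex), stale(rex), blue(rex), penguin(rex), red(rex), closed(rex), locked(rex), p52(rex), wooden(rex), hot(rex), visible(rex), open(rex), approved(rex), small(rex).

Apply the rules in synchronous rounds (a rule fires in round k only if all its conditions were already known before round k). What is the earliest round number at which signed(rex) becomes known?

Round 1: (ii) [flagged(rex) :- blue(rex), red(rex).]; (iv) [large(rex) :- closed(rex), blue(rex).]; (v) [valid(rex) :- wooden(rex), ready(rex).]; (vii) [has_feathers(rex) :- ready(rex), approved(rex).]; (ix) [mammal(rex) :- open(rex), locked(rex).]; (xiii) [green(rex) :- visible(rex), hot(rex).]. New: flagged(rex), large(rex), valid(rex), has_feathers(rex), mammal(rex), green(rex).
Round 2: (i) [active(rex) :- large(rex), flagged(rex).]; (xi) [bird(rex) :- green(rex), mammal(rex).]; (xiv) [metal(rex) :- valid(rex), has_feathers(rex).]. New: active(rex), bird(rex), metal(rex).
Round 3: (x) [cold(rex) :- bird(rex).]; (xii) [flies(rex) :- metal(rex), active(rex).]. New: cold(rex), flies(rex).
Round 4: (xv) [swims(rex) :- cold(rex), closed(rex).]. New: swims(rex).
Round 5: (vi) [signed(rex) :- swims(rex), flies(rex).]. New: signed(rex).
signed(rex) first appears in round 5.

5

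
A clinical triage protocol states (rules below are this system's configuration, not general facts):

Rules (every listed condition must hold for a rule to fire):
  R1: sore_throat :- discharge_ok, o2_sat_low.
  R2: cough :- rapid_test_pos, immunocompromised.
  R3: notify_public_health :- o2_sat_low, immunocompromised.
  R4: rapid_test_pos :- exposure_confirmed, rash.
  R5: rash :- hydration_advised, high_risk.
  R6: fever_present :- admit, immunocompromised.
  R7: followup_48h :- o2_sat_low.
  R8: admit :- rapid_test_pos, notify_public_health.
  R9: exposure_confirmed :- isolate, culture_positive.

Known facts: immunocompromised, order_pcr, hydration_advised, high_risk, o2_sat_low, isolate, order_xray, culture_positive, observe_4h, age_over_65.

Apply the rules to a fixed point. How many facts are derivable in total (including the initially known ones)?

18

Round 1 — R3, R5, R7, R9, derive notify_public_health, rash, followup_48h, exposure_confirmed.
Round 2 — R4, derive rapid_test_pos.
Round 3 — R2, R8, derive cough, admit.
Round 4 — R6, derive fever_present.
Closure: {admit, age_over_65, cough, culture_positive, exposure_confirmed, fever_present, followup_48h, high_risk, hydration_advised, immunocompromised, isolate, notify_public_health, o2_sat_low, observe_4h, order_pcr, order_xray, rapid_test_pos, rash} — 18 facts.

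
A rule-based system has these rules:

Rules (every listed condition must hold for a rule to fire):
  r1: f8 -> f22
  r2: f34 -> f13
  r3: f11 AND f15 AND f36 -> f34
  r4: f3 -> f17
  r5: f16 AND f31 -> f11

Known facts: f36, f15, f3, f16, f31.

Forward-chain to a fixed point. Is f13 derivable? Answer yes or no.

Round 1: r4 [f3 -> f17]; r5 [f16 AND f31 -> f11]. Adds f17, f11.
Round 2: r3 [f11 AND f15 AND f36 -> f34]. Adds f34.
Round 3: r2 [f34 -> f13]. Adds f13.
f13 appears in round 3, so it is derivable.

yes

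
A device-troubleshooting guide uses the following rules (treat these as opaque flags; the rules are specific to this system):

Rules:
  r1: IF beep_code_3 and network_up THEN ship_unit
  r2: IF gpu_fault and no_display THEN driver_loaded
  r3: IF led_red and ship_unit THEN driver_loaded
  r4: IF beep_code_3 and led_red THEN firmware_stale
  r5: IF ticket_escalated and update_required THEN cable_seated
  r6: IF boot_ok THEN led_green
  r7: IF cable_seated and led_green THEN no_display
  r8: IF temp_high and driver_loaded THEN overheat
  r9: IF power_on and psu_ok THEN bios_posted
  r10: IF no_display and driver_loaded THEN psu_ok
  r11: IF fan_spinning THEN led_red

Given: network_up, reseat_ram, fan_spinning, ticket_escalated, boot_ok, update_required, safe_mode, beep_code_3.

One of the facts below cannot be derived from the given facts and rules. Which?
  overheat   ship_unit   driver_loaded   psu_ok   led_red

overheat

Round 1 fires r1, r5, r6, r11, giving ship_unit, cable_seated, led_green, led_red.
Round 2 fires r3, r4, r7, giving driver_loaded, firmware_stale, no_display.
Round 3 fires r10, giving psu_ok.
Derived: psu_ok (round 3), led_red (round 1), ship_unit (round 1), driver_loaded (round 2). overheat never appears in any round.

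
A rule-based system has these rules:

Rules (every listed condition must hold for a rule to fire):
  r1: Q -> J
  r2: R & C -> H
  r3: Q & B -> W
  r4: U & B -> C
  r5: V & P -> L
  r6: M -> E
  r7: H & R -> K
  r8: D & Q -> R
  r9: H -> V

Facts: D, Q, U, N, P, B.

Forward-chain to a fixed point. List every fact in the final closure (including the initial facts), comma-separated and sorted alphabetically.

Round 1 fires r1, r3, r4, r8, giving J, W, C, R.
Round 2 fires r2, giving H.
Round 3 fires r7, r9, giving K, V.
Round 4 fires r5, giving L.

B, C, D, H, J, K, L, N, P, Q, R, U, V, W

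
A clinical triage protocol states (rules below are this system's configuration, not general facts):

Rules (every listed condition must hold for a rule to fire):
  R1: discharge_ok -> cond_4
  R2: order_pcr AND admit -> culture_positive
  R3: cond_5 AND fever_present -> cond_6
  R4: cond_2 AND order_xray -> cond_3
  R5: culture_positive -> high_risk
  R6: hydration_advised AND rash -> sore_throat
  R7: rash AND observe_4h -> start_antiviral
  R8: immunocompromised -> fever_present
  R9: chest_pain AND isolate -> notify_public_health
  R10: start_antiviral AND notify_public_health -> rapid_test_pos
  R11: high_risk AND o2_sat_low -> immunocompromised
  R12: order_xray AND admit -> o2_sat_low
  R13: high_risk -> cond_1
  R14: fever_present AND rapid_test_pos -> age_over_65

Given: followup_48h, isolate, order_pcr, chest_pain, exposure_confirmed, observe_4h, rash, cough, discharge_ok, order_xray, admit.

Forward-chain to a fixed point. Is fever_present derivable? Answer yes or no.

yes

Round 1: R1 [discharge_ok -> cond_4]; R2 [order_pcr AND admit -> culture_positive]; R7 [rash AND observe_4h -> start_antiviral]; R9 [chest_pain AND isolate -> notify_public_health]; R12 [order_xray AND admit -> o2_sat_low]. New: cond_4, culture_positive, start_antiviral, notify_public_health, o2_sat_low.
Round 2: R5 [culture_positive -> high_risk]; R10 [start_antiviral AND notify_public_health -> rapid_test_pos]. New: high_risk, rapid_test_pos.
Round 3: R11 [high_risk AND o2_sat_low -> immunocompromised]; R13 [high_risk -> cond_1]. New: immunocompromised, cond_1.
Round 4: R8 [immunocompromised -> fever_present]. New: fever_present.
Round 5: R14 [fever_present AND rapid_test_pos -> age_over_65]. New: age_over_65.
fever_present appears in round 4, so it is derivable.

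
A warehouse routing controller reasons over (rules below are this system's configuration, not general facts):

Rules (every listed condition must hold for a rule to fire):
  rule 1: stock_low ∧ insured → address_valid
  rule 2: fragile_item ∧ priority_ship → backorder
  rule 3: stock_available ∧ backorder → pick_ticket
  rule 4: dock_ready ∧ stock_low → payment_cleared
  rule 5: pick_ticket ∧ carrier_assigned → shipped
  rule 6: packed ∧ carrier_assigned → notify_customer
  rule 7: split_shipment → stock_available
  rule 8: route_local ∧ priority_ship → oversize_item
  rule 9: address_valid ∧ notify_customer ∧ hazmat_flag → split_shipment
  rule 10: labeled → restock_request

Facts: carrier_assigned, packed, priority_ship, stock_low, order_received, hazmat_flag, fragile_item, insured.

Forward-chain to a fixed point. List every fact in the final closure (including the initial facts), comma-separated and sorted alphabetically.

address_valid, backorder, carrier_assigned, fragile_item, hazmat_flag, insured, notify_customer, order_received, packed, pick_ticket, priority_ship, shipped, split_shipment, stock_available, stock_low

Round 1: rule 1 [stock_low ∧ insured → address_valid]; rule 2 [fragile_item ∧ priority_ship → backorder]; rule 6 [packed ∧ carrier_assigned → notify_customer]. Adds address_valid, backorder, notify_customer.
Round 2: rule 9 [address_valid ∧ notify_customer ∧ hazmat_flag → split_shipment]. Adds split_shipment.
Round 3: rule 7 [split_shipment → stock_available]. Adds stock_available.
Round 4: rule 3 [stock_available ∧ backorder → pick_ticket]. Adds pick_ticket.
Round 5: rule 5 [pick_ticket ∧ carrier_assigned → shipped]. Adds shipped.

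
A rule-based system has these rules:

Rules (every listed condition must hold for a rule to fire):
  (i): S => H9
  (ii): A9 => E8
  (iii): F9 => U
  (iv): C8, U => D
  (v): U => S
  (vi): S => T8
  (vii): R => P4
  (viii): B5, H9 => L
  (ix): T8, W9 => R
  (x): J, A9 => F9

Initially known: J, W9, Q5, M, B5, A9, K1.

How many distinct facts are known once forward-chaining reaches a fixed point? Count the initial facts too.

16

Round 1: (ii) [A9 => E8]; (x) [J, A9 => F9]. Adds E8, F9.
Round 2: (iii) [F9 => U]. Adds U.
Round 3: (v) [U => S]. Adds S.
Round 4: (i) [S => H9]; (vi) [S => T8]. Adds H9, T8.
Round 5: (viii) [B5, H9 => L]; (ix) [T8, W9 => R]. Adds L, R.
Round 6: (vii) [R => P4]. Adds P4.
Closure: {A9, B5, E8, F9, H9, J, K1, L, M, P4, Q5, R, S, T8, U, W9} — 16 facts.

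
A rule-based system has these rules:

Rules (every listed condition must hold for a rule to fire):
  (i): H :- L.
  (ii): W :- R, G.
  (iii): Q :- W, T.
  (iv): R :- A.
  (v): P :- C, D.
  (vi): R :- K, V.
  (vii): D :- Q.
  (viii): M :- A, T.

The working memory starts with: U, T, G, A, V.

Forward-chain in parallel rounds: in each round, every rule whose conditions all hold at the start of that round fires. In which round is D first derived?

4

Round 1: (iv) [R :- A.]; (viii) [M :- A, T.]. New: R, M.
Round 2: (ii) [W :- R, G.]. New: W.
Round 3: (iii) [Q :- W, T.]. New: Q.
Round 4: (vii) [D :- Q.]. New: D.
D first appears in round 4.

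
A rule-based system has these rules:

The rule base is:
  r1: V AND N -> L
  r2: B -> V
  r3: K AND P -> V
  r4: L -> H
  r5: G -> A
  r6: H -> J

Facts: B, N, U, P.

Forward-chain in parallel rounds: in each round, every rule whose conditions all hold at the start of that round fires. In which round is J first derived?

4

Round 1: r2 [B -> V]. New: V.
Round 2: r1 [V AND N -> L]. New: L.
Round 3: r4 [L -> H]. New: H.
Round 4: r6 [H -> J]. New: J.
J first appears in round 4.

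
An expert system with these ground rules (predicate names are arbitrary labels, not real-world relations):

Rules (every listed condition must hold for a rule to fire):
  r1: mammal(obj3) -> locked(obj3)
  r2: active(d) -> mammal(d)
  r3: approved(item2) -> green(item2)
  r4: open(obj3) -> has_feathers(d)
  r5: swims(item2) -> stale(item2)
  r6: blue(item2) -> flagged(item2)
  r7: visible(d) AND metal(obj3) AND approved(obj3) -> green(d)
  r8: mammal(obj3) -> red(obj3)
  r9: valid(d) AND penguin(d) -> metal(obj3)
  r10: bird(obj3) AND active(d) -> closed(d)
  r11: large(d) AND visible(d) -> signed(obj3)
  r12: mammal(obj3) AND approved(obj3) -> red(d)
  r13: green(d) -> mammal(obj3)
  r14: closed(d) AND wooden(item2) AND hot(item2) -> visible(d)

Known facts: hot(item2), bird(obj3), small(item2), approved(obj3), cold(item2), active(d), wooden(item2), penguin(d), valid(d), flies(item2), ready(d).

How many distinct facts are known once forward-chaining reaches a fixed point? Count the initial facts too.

Round 1 — r2, r9, r10, derive mammal(d), metal(obj3), closed(d).
Round 2 — r14, derive visible(d).
Round 3 — r7, derive green(d).
Round 4 — r13, derive mammal(obj3).
Round 5 — r1, r8, r12, derive locked(obj3), red(obj3), red(d).
Closure: {active(d), approved(obj3), bird(obj3), closed(d), cold(item2), flies(item2), green(d), hot(item2), locked(obj3), mammal(d), mammal(obj3), metal(obj3), penguin(d), ready(d), red(d), red(obj3), small(item2), valid(d), visible(d), wooden(item2)} — 20 facts.

20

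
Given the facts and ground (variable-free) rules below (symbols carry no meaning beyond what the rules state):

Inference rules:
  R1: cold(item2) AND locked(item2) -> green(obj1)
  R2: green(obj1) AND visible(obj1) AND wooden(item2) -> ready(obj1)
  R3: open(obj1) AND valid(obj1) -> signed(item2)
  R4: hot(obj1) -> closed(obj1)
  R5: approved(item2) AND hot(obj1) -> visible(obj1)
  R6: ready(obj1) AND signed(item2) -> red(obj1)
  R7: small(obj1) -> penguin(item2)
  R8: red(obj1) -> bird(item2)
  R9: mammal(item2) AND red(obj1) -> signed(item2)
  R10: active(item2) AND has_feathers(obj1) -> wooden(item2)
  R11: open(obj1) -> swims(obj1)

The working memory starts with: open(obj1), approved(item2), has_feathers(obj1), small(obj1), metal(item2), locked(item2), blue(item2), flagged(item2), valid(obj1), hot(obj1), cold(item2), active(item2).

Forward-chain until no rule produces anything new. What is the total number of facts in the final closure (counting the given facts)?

22

Round 1: R1 [cold(item2) AND locked(item2) -> green(obj1)]; R3 [open(obj1) AND valid(obj1) -> signed(item2)]; R4 [hot(obj1) -> closed(obj1)]; R5 [approved(item2) AND hot(obj1) -> visible(obj1)]; R7 [small(obj1) -> penguin(item2)]; R10 [active(item2) AND has_feathers(obj1) -> wooden(item2)]; R11 [open(obj1) -> swims(obj1)]. Adds green(obj1), signed(item2), closed(obj1), visible(obj1), penguin(item2), wooden(item2), swims(obj1).
Round 2: R2 [green(obj1) AND visible(obj1) AND wooden(item2) -> ready(obj1)]. Adds ready(obj1).
Round 3: R6 [ready(obj1) AND signed(item2) -> red(obj1)]. Adds red(obj1).
Round 4: R8 [red(obj1) -> bird(item2)]. Adds bird(item2).
Closure: {active(item2), approved(item2), bird(item2), blue(item2), closed(obj1), cold(item2), flagged(item2), green(obj1), has_feathers(obj1), hot(obj1), locked(item2), metal(item2), open(obj1), penguin(item2), ready(obj1), red(obj1), signed(item2), small(obj1), swims(obj1), valid(obj1), visible(obj1), wooden(item2)} — 22 facts.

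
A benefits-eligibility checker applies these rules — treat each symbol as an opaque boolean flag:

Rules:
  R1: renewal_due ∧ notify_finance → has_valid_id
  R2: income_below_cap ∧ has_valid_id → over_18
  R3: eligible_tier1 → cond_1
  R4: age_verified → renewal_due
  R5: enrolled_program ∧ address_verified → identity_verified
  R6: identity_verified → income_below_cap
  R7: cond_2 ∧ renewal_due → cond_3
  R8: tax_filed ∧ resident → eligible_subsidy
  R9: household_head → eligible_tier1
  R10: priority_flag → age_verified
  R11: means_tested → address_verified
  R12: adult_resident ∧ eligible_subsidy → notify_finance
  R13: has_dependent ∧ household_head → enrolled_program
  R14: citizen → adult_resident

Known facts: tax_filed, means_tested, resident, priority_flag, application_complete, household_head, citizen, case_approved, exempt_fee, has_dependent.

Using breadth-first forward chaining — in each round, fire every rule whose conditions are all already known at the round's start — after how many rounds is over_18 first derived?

4

Round 1 fires R8, R9, R10, R11, R13, R14, giving eligible_subsidy, eligible_tier1, age_verified, address_verified, enrolled_program, adult_resident.
Round 2 fires R3, R4, R5, R12, giving cond_1, renewal_due, identity_verified, notify_finance.
Round 3 fires R1, R6, giving has_valid_id, income_below_cap.
Round 4 fires R2, giving over_18.
over_18 first appears in round 4.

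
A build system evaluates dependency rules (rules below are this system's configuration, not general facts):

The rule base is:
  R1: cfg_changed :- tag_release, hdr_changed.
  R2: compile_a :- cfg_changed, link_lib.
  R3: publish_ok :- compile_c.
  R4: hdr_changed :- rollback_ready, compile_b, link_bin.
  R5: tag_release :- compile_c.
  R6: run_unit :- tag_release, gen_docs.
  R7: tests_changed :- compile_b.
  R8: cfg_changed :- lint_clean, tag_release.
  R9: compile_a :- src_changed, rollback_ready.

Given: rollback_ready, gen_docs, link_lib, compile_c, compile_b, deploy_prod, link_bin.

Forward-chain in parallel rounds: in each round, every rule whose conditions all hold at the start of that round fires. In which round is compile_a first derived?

Round 1 fires R3, R4, R5, R7, giving publish_ok, hdr_changed, tag_release, tests_changed.
Round 2 fires R1, R6, giving cfg_changed, run_unit.
Round 3 fires R2, giving compile_a.
compile_a first appears in round 3.

3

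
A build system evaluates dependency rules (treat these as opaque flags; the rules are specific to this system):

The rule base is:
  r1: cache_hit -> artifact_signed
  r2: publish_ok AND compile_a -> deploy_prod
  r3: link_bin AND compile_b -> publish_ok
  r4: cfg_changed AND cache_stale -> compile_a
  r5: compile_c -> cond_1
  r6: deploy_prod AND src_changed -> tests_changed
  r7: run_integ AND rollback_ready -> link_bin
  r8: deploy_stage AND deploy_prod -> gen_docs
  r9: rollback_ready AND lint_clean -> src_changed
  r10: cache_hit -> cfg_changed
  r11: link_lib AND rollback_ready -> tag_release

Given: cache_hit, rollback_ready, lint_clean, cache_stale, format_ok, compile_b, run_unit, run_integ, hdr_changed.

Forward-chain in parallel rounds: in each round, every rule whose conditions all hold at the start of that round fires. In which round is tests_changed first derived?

4

Round 1 — r1, r7, r9, r10, derive artifact_signed, link_bin, src_changed, cfg_changed.
Round 2 — r3, r4, derive publish_ok, compile_a.
Round 3 — r2, derive deploy_prod.
Round 4 — r6, derive tests_changed.
tests_changed first appears in round 4.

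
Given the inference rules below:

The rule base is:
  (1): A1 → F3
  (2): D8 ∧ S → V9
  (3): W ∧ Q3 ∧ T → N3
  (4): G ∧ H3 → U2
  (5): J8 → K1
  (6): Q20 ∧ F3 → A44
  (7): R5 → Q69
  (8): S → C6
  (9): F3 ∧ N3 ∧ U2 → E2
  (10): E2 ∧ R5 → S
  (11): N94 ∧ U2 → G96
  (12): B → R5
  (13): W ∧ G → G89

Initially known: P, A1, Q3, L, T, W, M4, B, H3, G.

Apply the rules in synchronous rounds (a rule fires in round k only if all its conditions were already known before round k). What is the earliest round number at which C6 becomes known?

[1] (1) [A1 → F3]; (3) [W ∧ Q3 ∧ T → N3]; (4) [G ∧ H3 → U2]; (12) [B → R5]; (13) [W ∧ G → G89]. ⇒ new: F3, N3, U2, R5, G89.
[2] (7) [R5 → Q69]; (9) [F3 ∧ N3 ∧ U2 → E2]. ⇒ new: Q69, E2.
[3] (10) [E2 ∧ R5 → S]. ⇒ new: S.
[4] (8) [S → C6]. ⇒ new: C6.
C6 first appears in round 4.

4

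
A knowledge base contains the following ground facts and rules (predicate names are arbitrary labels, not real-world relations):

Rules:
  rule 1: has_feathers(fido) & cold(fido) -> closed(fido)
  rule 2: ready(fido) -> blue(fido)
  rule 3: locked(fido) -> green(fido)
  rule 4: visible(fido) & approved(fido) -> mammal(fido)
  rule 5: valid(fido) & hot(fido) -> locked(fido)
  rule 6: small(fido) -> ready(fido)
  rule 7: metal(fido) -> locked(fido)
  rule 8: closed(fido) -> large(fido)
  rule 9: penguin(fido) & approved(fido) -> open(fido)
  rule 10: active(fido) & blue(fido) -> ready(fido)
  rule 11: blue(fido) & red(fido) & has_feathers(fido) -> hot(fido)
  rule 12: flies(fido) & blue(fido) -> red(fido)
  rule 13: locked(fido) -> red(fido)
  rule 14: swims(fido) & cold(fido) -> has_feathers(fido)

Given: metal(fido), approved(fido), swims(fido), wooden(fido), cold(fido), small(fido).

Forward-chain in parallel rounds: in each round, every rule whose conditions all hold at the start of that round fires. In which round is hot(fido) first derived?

Round 1: rule 6 [small(fido) -> ready(fido)]; rule 7 [metal(fido) -> locked(fido)]; rule 14 [swims(fido) & cold(fido) -> has_feathers(fido)]. Adds ready(fido), locked(fido), has_feathers(fido).
Round 2: rule 1 [has_feathers(fido) & cold(fido) -> closed(fido)]; rule 2 [ready(fido) -> blue(fido)]; rule 3 [locked(fido) -> green(fido)]; rule 13 [locked(fido) -> red(fido)]. Adds closed(fido), blue(fido), green(fido), red(fido).
Round 3: rule 8 [closed(fido) -> large(fido)]; rule 11 [blue(fido) & red(fido) & has_feathers(fido) -> hot(fido)]. Adds large(fido), hot(fido).
hot(fido) first appears in round 3.

3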